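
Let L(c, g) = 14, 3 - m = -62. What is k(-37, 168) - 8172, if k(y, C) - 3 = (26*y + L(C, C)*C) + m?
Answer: -6714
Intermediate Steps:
m = 65 (m = 3 - 1*(-62) = 3 + 62 = 65)
k(y, C) = 68 + 14*C + 26*y (k(y, C) = 3 + ((26*y + 14*C) + 65) = 3 + ((14*C + 26*y) + 65) = 3 + (65 + 14*C + 26*y) = 68 + 14*C + 26*y)
k(-37, 168) - 8172 = (68 + 14*168 + 26*(-37)) - 8172 = (68 + 2352 - 962) - 8172 = 1458 - 8172 = -6714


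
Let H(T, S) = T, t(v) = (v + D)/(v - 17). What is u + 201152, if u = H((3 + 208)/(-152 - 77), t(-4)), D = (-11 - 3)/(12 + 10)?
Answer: 46063597/229 ≈ 2.0115e+5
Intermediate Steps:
D = -7/11 (D = -14/22 = -14*1/22 = -7/11 ≈ -0.63636)
t(v) = (-7/11 + v)/(-17 + v) (t(v) = (v - 7/11)/(v - 17) = (-7/11 + v)/(-17 + v))
u = -211/229 (u = (3 + 208)/(-152 - 77) = 211/(-229) = 211*(-1/229) = -211/229 ≈ -0.92140)
u + 201152 = -211/229 + 201152 = 46063597/229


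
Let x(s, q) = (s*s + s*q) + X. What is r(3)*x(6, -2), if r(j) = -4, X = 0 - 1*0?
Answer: -96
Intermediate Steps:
X = 0 (X = 0 + 0 = 0)
x(s, q) = s**2 + q*s (x(s, q) = (s*s + s*q) + 0 = (s**2 + q*s) + 0 = s**2 + q*s)
r(3)*x(6, -2) = -24*(-2 + 6) = -24*4 = -4*24 = -96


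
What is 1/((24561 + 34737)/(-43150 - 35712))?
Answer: -39431/29649 ≈ -1.3299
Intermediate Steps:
1/((24561 + 34737)/(-43150 - 35712)) = 1/(59298/(-78862)) = 1/(59298*(-1/78862)) = 1/(-29649/39431) = -39431/29649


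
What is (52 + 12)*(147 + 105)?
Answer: 16128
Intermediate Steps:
(52 + 12)*(147 + 105) = 64*252 = 16128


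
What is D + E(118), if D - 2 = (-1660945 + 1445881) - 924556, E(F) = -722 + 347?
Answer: -1139993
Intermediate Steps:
E(F) = -375
D = -1139618 (D = 2 + ((-1660945 + 1445881) - 924556) = 2 + (-215064 - 924556) = 2 - 1139620 = -1139618)
D + E(118) = -1139618 - 375 = -1139993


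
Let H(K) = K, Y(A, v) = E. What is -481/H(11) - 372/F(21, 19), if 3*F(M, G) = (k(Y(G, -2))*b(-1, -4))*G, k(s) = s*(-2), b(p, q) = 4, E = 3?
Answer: -17255/418 ≈ -41.280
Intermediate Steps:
Y(A, v) = 3
k(s) = -2*s
F(M, G) = -8*G (F(M, G) = ((-2*3*4)*G)/3 = ((-6*4)*G)/3 = (-24*G)/3 = -8*G)
-481/H(11) - 372/F(21, 19) = -481/11 - 372/((-8*19)) = -481*1/11 - 372/(-152) = -481/11 - 372*(-1/152) = -481/11 + 93/38 = -17255/418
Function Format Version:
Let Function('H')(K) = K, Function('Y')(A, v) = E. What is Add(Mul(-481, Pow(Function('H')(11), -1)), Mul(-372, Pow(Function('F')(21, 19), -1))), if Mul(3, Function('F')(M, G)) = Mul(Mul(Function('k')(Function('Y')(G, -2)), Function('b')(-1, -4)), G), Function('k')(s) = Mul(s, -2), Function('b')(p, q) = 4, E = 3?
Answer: Rational(-17255, 418) ≈ -41.280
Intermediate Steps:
Function('Y')(A, v) = 3
Function('k')(s) = Mul(-2, s)
Function('F')(M, G) = Mul(-8, G) (Function('F')(M, G) = Mul(Rational(1, 3), Mul(Mul(Mul(-2, 3), 4), G)) = Mul(Rational(1, 3), Mul(Mul(-6, 4), G)) = Mul(Rational(1, 3), Mul(-24, G)) = Mul(-8, G))
Add(Mul(-481, Pow(Function('H')(11), -1)), Mul(-372, Pow(Function('F')(21, 19), -1))) = Add(Mul(-481, Pow(11, -1)), Mul(-372, Pow(Mul(-8, 19), -1))) = Add(Mul(-481, Rational(1, 11)), Mul(-372, Pow(-152, -1))) = Add(Rational(-481, 11), Mul(-372, Rational(-1, 152))) = Add(Rational(-481, 11), Rational(93, 38)) = Rational(-17255, 418)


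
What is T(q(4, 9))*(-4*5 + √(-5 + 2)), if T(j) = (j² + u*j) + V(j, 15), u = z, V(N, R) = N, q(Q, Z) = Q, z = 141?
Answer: -11680 + 584*I*√3 ≈ -11680.0 + 1011.5*I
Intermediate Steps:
u = 141
T(j) = j² + 142*j (T(j) = (j² + 141*j) + j = j² + 142*j)
T(q(4, 9))*(-4*5 + √(-5 + 2)) = (4*(142 + 4))*(-4*5 + √(-5 + 2)) = (4*146)*(-20 + √(-3)) = 584*(-20 + I*√3) = -11680 + 584*I*√3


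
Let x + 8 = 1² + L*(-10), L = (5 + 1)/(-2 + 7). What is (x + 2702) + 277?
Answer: 2960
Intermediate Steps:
L = 6/5 ≈ 1.2000
x = -19 (x = -8 + (1² + (6/5)*(-10)) = -8 + (1 - 12) = -8 - 11 = -19)
(x + 2702) + 277 = (-19 + 2702) + 277 = 2683 + 277 = 2960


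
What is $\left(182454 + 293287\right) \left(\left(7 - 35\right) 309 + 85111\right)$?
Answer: $36374681119$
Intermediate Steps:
$\left(182454 + 293287\right) \left(\left(7 - 35\right) 309 + 85111\right) = 475741 \left(\left(-28\right) 309 + 85111\right) = 475741 \left(-8652 + 85111\right) = 475741 \cdot 76459 = 36374681119$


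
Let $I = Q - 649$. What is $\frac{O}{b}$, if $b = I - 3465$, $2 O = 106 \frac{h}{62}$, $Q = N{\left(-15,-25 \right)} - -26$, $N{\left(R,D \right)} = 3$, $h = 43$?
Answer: $- \frac{53}{5890} \approx -0.0089983$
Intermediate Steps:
$Q = 29$ ($Q = 3 - -26 = 3 + 26 = 29$)
$I = -620$ ($I = 29 - 649 = -620$)
$O = \frac{2279}{62}$ ($O = \frac{106 \cdot \frac{43}{62}}{2} = \frac{1}{2} \cdot \frac{2279}{31} = \frac{2279}{62} \approx 36.758$)
$b = -4085$ ($b = -620 - 3465 = -4085$)
$\frac{O}{b} = \frac{2279}{62 \left(-4085\right)} = \frac{2279}{62} \left(- \frac{1}{4085}\right) = - \frac{53}{5890}$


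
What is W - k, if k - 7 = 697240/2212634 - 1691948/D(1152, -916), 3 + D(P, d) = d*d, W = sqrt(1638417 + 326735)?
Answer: -4918490005951/928258597801 + 4*sqrt(122822) ≈ 1396.5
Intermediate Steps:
W = 4*sqrt(122822) (W = sqrt(1965152) = 4*sqrt(122822) ≈ 1401.8)
D(P, d) = -3 + d**2 (D(P, d) = -3 + d*d = -3 + d**2)
k = 4918490005951/928258597801 (k = 7 + (697240/2212634 - 1691948/(-3 + (-916)**2)) = 7 + (697240*(1/2212634) - 1691948/(-3 + 839056)) = 7 + (348620/1106317 - 1691948/839053) = 7 - 1579320178656/928258597801 = 4918490005951/928258597801 ≈ 5.2986)
W - k = 4*sqrt(122822) - 1*4918490005951/928258597801 = 4*sqrt(122822) - 4918490005951/928258597801 = -4918490005951/928258597801 + 4*sqrt(122822)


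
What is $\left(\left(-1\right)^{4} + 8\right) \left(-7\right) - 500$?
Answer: $-563$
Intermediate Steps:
$\left(\left(-1\right)^{4} + 8\right) \left(-7\right) - 500 = \left(1 + 8\right) \left(-7\right) - 500 = 9 \left(-7\right) - 500 = -63 - 500 = -563$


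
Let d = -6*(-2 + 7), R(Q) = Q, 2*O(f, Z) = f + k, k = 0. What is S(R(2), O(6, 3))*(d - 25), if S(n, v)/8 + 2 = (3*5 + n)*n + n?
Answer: -14960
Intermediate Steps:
O(f, Z) = f/2 (O(f, Z) = (f + 0)/2 = f/2)
d = -30 (d = -6*5 = -30)
S(n, v) = -16 + 8*n + 8*n*(15 + n) (S(n, v) = -16 + 8*((3*5 + n)*n + n) = -16 + 8*((15 + n)*n + n) = -16 + 8*(n*(15 + n) + n) = -16 + 8*(n + n*(15 + n)) = -16 + (8*n + 8*n*(15 + n)) = -16 + 8*n + 8*n*(15 + n))
S(R(2), O(6, 3))*(d - 25) = (-16 + 8*2² + 128*2)*(-30 - 25) = (-16 + 8*4 + 256)*(-55) = (-16 + 32 + 256)*(-55) = 272*(-55) = -14960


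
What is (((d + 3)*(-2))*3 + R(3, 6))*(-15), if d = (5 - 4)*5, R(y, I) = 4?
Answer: 660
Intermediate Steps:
d = 5 (d = 1*5 = 5)
(((d + 3)*(-2))*3 + R(3, 6))*(-15) = (((5 + 3)*(-2))*3 + 4)*(-15) = ((8*(-2))*3 + 4)*(-15) = (-16*3 + 4)*(-15) = (-48 + 4)*(-15) = -44*(-15) = 660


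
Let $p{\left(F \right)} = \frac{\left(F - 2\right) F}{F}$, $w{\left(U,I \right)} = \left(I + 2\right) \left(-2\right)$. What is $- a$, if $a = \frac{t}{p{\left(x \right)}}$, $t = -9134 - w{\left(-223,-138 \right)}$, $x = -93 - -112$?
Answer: $\frac{9406}{17} \approx 553.29$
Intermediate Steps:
$w{\left(U,I \right)} = -4 - 2 I$ ($w{\left(U,I \right)} = \left(2 + I\right) \left(-2\right) = -4 - 2 I$)
$x = 19$ ($x = -93 + 112 = 19$)
$p{\left(F \right)} = -2 + F$ ($p{\left(F \right)} = \frac{\left(-2 + F\right) F}{F} = \frac{F \left(-2 + F\right)}{F} = -2 + F$)
$t = -9406$ ($t = -9134 - \left(-4 - -276\right) = -9134 - \left(-4 + 276\right) = -9134 - 272 = -9406$)
$a = - \frac{9406}{17}$ ($a = - \frac{9406}{-2 + 19} = - \frac{9406}{17} \approx -553.29$)
$- a = \left(-1\right) \left(- \frac{9406}{17}\right) = \frac{9406}{17}$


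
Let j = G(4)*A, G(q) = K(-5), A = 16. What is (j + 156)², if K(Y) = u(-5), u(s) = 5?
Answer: 55696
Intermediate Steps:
K(Y) = 5
G(q) = 5
j = 80 (j = 5*16 = 80)
(j + 156)² = (80 + 156)² = 236² = 55696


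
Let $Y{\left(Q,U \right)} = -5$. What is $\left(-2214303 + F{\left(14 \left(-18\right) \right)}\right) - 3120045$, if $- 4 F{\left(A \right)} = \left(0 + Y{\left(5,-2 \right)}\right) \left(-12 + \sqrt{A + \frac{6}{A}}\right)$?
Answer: $-5334363 + \frac{5 i \sqrt{444570}}{168} \approx -5.3344 \cdot 10^{6} + 19.844 i$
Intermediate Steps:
$F{\left(A \right)} = -15 + \frac{5 \sqrt{A + \frac{6}{A}}}{4}$ ($F{\left(A \right)} = - \frac{\left(0 - 5\right) \left(-12 + \sqrt{A + \frac{6}{A}}\right)}{4} = - \frac{\left(-5\right) \left(-12 + \sqrt{A + \frac{6}{A}}\right)}{4} = - \frac{60 - 5 \sqrt{A + \frac{6}{A}}}{4} = -15 + \frac{5 \sqrt{A + \frac{6}{A}}}{4}$)
$\left(-2214303 + F{\left(14 \left(-18\right) \right)}\right) - 3120045 = \left(-2214303 - \left(15 - \frac{5 \sqrt{14 \left(-18\right) + \frac{6}{14 \left(-18\right)}}}{4}\right)\right) - 3120045 = \left(-2214303 - \left(15 - \frac{5 \sqrt{-252 + \frac{6}{-252}}}{4}\right)\right) - 3120045 = \left(-2214303 - \left(15 - \frac{5 \sqrt{-252 + 6 \left(- \frac{1}{252}\right)}}{4}\right)\right) - 3120045 = \left(-2214303 - \left(15 - \frac{5 \sqrt{-252 - \frac{1}{42}}}{4}\right)\right) - 3120045 = \left(-2214303 - \left(15 - \frac{5 \sqrt{- \frac{10585}{42}}}{4}\right)\right) - 3120045 = \left(-2214303 - \left(15 - \frac{5 \frac{i \sqrt{444570}}{42}}{4}\right)\right) - 3120045 = \left(-2214303 - \left(15 - \frac{5 i \sqrt{444570}}{168}\right)\right) - 3120045 = \left(-2214318 + \frac{5 i \sqrt{444570}}{168}\right) - 3120045 = -5334363 + \frac{5 i \sqrt{444570}}{168}$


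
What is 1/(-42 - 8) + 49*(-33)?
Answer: -80851/50 ≈ -1617.0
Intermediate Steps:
1/(-42 - 8) + 49*(-33) = 1/(-50) - 1617 = -1/50 - 1617 = -80851/50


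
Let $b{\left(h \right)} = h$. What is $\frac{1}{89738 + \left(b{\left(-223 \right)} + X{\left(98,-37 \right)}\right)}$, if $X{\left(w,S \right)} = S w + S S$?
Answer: $\frac{1}{87258} \approx 1.146 \cdot 10^{-5}$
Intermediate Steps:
$X{\left(w,S \right)} = S^{2} + S w$ ($X{\left(w,S \right)} = S w + S^{2} = S^{2} + S w$)
$\frac{1}{89738 + \left(b{\left(-223 \right)} + X{\left(98,-37 \right)}\right)} = \frac{1}{89738 - \left(223 + 37 \left(-37 + 98\right)\right)} = \frac{1}{89738 - 2480} = \frac{1}{87258}$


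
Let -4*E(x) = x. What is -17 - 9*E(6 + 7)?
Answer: 49/4 ≈ 12.250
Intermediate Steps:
E(x) = -x/4
-17 - 9*E(6 + 7) = -17 - (-9)*(6 + 7)/4 = -17 - (-9)*13/4 = -17 - 9*(-13/4) = -17 + 117/4 = 49/4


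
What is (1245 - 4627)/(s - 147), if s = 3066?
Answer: -3382/2919 ≈ -1.1586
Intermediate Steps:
(1245 - 4627)/(s - 147) = (1245 - 4627)/(3066 - 147) = -3382/2919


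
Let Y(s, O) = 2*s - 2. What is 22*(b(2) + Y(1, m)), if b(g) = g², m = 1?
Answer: 88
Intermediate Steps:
Y(s, O) = -2 + 2*s
22*(b(2) + Y(1, m)) = 22*(2² + (-2 + 2*1)) = 22*(4 + (-2 + 2)) = 22*(4 + 0) = 22*4 = 88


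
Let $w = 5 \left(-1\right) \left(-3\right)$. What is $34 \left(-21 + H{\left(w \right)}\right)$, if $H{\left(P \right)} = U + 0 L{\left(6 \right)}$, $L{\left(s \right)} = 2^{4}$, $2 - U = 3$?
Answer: $-748$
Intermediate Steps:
$U = -1$ ($U = 2 - 3 = -1$)
$L{\left(s \right)} = 16$
$w = 15$ ($w = \left(-5\right) \left(-3\right) = 15$)
$H{\left(P \right)} = -1$ ($H{\left(P \right)} = -1 + 0 \cdot 16 = -1 + 0 = -1$)
$34 \left(-21 + H{\left(w \right)}\right) = 34 \left(-21 - 1\right) = 34 \left(-22\right) = -748$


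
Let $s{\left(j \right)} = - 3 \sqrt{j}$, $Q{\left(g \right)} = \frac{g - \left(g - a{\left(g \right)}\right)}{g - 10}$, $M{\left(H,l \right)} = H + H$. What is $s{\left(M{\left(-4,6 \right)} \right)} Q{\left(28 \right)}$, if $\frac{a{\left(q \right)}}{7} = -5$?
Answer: $\frac{35 i \sqrt{2}}{3} \approx 16.499 i$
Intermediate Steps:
$a{\left(q \right)} = -35$ ($a{\left(q \right)} = 7 \left(-5\right) = -35$)
$M{\left(H,l \right)} = 2 H$
$Q{\left(g \right)} = - \frac{35}{-10 + g}$ ($Q{\left(g \right)} = \frac{g - \left(35 + g\right)}{g - 10} = - \frac{35}{-10 + g}$)
$s{\left(M{\left(-4,6 \right)} \right)} Q{\left(28 \right)} = - 3 \sqrt{2 \left(-4\right)} \left(- \frac{35}{-10 + 28}\right) = - 3 \sqrt{-8} \left(- \frac{35}{18}\right) = - 3 \cdot 2 i \sqrt{2} \left(\left(-35\right) \frac{1}{18}\right) = - 6 i \sqrt{2} \left(- \frac{35}{18}\right) = \frac{35 i \sqrt{2}}{3}$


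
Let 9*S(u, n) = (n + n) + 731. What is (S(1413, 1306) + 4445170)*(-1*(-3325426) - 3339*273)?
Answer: 96578992227367/9 ≈ 1.0731e+13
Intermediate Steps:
S(u, n) = 731/9 + 2*n/9 (S(u, n) = ((n + n) + 731)/9 = (2*n + 731)/9 = (731 + 2*n)/9 = 731/9 + 2*n/9)
(S(1413, 1306) + 4445170)*(-1*(-3325426) - 3339*273) = ((731/9 + (2/9)*1306) + 4445170)*(-1*(-3325426) - 3339*273) = ((731/9 + 2612/9) + 4445170)*(3325426 - 911547) = (3343/9 + 4445170)*2413879 = (40009873/9)*2413879 = 96578992227367/9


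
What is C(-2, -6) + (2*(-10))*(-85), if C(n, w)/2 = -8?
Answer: 1684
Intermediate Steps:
C(n, w) = -16 (C(n, w) = 2*(-8) = -16)
C(-2, -6) + (2*(-10))*(-85) = -16 + (2*(-10))*(-85) = -16 - 20*(-85) = -16 + 1700 = 1684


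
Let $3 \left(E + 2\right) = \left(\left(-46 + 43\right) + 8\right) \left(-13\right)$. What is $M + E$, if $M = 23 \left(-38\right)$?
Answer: $- \frac{2693}{3} \approx -897.67$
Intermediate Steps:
$M = -874$
$E = - \frac{71}{3}$ ($E = -2 + \frac{\left(\left(-46 + 43\right) + 8\right) \left(-13\right)}{3} = -2 + \frac{\left(-3 + 8\right) \left(-13\right)}{3} = -2 + \frac{5 \left(-13\right)}{3} = -2 + \frac{1}{3} \left(-65\right) = -2 - \frac{65}{3} = - \frac{71}{3} \approx -23.667$)
$M + E = -874 - \frac{71}{3} = - \frac{2693}{3}$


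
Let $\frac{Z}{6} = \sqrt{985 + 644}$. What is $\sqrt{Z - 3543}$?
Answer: $\sqrt{-3543 + 18 \sqrt{181}} \approx 57.453 i$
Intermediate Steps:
$Z = 18 \sqrt{181}$ ($Z = 6 \sqrt{985 + 644} = 6 \sqrt{1629} = 6 \cdot 3 \sqrt{181} = 18 \sqrt{181} \approx 242.17$)
$\sqrt{Z - 3543} = \sqrt{18 \sqrt{181} - 3543} = \sqrt{-3543 + 18 \sqrt{181}}$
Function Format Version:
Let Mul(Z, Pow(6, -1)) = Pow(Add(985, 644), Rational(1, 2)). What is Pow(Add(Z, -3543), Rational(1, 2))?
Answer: Pow(Add(-3543, Mul(18, Pow(181, Rational(1, 2)))), Rational(1, 2)) ≈ Mul(57.453, I)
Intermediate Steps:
Z = Mul(18, Pow(181, Rational(1, 2))) (Z = Mul(6, Pow(Add(985, 644), Rational(1, 2))) = Mul(6, Pow(1629, Rational(1, 2))) = Mul(6, Mul(3, Pow(181, Rational(1, 2)))) = Mul(18, Pow(181, Rational(1, 2))) ≈ 242.17)
Pow(Add(Z, -3543), Rational(1, 2)) = Pow(Add(Mul(18, Pow(181, Rational(1, 2))), -3543), Rational(1, 2)) = Pow(Add(-3543, Mul(18, Pow(181, Rational(1, 2)))), Rational(1, 2))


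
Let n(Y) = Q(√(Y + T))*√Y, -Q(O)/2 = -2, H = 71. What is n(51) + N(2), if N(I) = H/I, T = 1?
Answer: 71/2 + 4*√51 ≈ 64.066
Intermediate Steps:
Q(O) = 4 (Q(O) = -2*(-2) = 4)
n(Y) = 4*√Y
N(I) = 71/I
n(51) + N(2) = 4*√51 + 71/2 = 71/2 + 4*√51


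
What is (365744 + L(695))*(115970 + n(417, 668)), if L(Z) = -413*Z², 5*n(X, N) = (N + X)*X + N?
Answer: -205687291600503/5 ≈ -4.1137e+13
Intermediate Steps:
n(X, N) = N/5 + X*(N + X)/5 (n(X, N) = ((N + X)*X + N)/5 = (X*(N + X) + N)/5 = (N + X*(N + X))/5 = N/5 + X*(N + X)/5)
(365744 + L(695))*(115970 + n(417, 668)) = (365744 - 413*695²)*(115970 + ((⅕)*668 + (⅕)*417² + (⅕)*668*417)) = (365744 - 413*483025)*(115970 + (668/5 + (⅕)*173889 + 278556/5)) = (365744 - 199489325)*(115970 + (668/5 + 173889/5 + 278556/5)) = -199123581*(115970 + 453113/5) = -199123581*1032963/5 = -205687291600503/5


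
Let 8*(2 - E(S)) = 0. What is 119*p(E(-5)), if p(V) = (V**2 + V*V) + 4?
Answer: 1428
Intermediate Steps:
E(S) = 2 (E(S) = 2 - 1/8*0 = 2 + 0 = 2)
p(V) = 4 + 2*V**2 (p(V) = (V**2 + V**2) + 4 = 2*V**2 + 4 = 4 + 2*V**2)
119*p(E(-5)) = 119*(4 + 2*2**2) = 119*(4 + 2*4) = 119*(4 + 8) = 119*12 = 1428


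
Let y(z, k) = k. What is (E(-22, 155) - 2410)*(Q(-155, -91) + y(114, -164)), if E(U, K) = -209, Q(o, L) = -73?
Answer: 620703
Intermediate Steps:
(E(-22, 155) - 2410)*(Q(-155, -91) + y(114, -164)) = (-209 - 2410)*(-73 - 164) = -2619*(-237) = 620703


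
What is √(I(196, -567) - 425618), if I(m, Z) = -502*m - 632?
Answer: I*√524642 ≈ 724.32*I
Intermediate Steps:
I(m, Z) = -632 - 502*m
√(I(196, -567) - 425618) = √((-632 - 502*196) - 425618) = √((-632 - 98392) - 425618) = √(-99024 - 425618) = √(-524642) = I*√524642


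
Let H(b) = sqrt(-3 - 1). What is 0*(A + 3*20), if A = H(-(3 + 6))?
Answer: 0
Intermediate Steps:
H(b) = 2*I (H(b) = sqrt(-4) = 2*I)
A = 2*I ≈ 2.0*I
0*(A + 3*20) = 0*(2*I + 3*20) = 0*(2*I + 60) = 0*(60 + 2*I) = 0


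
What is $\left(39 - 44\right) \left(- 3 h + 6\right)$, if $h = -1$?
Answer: $-45$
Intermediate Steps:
$\left(39 - 44\right) \left(- 3 h + 6\right) = \left(39 - 44\right) \left(\left(-3\right) \left(-1\right) + 6\right) = - 5 \left(3 + 6\right) = \left(-5\right) 9 = -45$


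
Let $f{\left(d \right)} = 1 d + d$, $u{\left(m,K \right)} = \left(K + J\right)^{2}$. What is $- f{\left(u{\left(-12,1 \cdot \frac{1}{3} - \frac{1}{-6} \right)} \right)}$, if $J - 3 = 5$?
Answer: $- \frac{289}{2} \approx -144.5$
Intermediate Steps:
$J = 8$ ($J = 3 + 5 = 8$)
$u{\left(m,K \right)} = \left(8 + K\right)^{2}$ ($u{\left(m,K \right)} = \left(K + 8\right)^{2} = \left(8 + K\right)^{2}$)
$f{\left(d \right)} = 2 d$ ($f{\left(d \right)} = d + d = 2 d$)
$- f{\left(u{\left(-12,1 \cdot \frac{1}{3} - \frac{1}{-6} \right)} \right)} = - 2 \left(8 + \left(1 \cdot \frac{1}{3} - \frac{1}{-6}\right)\right)^{2} = - 2 \left(8 + \left(1 \cdot \frac{1}{3} - - \frac{1}{6}\right)\right)^{2} = - 2 \left(8 + \left(\frac{1}{3} + \frac{1}{6}\right)\right)^{2} = - 2 \left(8 + \frac{1}{2}\right)^{2} = - 2 \left(\frac{17}{2}\right)^{2} = - \frac{2 \cdot 289}{4} = \left(-1\right) \frac{289}{2} = - \frac{289}{2}$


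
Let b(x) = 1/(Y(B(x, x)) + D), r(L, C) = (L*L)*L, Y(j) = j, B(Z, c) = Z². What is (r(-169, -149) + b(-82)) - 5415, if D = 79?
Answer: -32873619871/6803 ≈ -4.8322e+6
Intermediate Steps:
r(L, C) = L³ (r(L, C) = L²*L = L³)
b(x) = 1/(79 + x²) (b(x) = 1/(x² + 79) = 1/(79 + x²))
(r(-169, -149) + b(-82)) - 5415 = ((-169)³ + 1/(79 + (-82)²)) - 5415 = (-4826809 + 1/(79 + 6724)) - 5415 = (-4826809 + 1/6803) - 5415 = -32836781626/6803 - 5415 = -32873619871/6803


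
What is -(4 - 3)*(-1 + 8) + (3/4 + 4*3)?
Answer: 23/4 ≈ 5.7500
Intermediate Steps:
-(4 - 3)*(-1 + 8) + (3/4 + 4*3) = -7 + (3*(¼) + 12) = -1*7 + (¾ + 12) = -7 + 51/4 = 23/4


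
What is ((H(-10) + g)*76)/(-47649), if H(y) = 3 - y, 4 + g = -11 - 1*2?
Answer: 304/47649 ≈ 0.0063800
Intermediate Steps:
g = -17 (g = -4 + (-11 - 1*2) = -4 + (-11 - 2) = -4 - 13 = -17)
((H(-10) + g)*76)/(-47649) = (((3 - 1*(-10)) - 17)*76)/(-47649) = (((3 + 10) - 17)*76)*(-1/47649) = ((13 - 17)*76)*(-1/47649) = -4*76*(-1/47649) = -304*(-1/47649) = 304/47649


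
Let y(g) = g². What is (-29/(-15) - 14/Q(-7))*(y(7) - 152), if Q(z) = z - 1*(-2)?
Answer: -7313/15 ≈ -487.53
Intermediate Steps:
Q(z) = 2 + z (Q(z) = z + 2 = 2 + z)
(-29/(-15) - 14/Q(-7))*(y(7) - 152) = (-29/(-15) - 14/(2 - 7))*(7² - 152) = (-29*(-1/15) - 14/(-5))*(49 - 152) = (29/15 - 14*(-⅕))*(-103) = (29/15 + 14/5)*(-103) = (71/15)*(-103) = -7313/15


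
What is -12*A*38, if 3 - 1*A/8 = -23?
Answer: -94848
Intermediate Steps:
A = 208 (A = 24 - 8*(-23) = 24 + 184 = 208)
-12*A*38 = -12*208*38 = -2496*38 = -94848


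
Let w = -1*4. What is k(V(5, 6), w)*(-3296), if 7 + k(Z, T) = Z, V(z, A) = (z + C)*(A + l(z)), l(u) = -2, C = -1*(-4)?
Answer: -95584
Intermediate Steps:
C = 4
V(z, A) = (-2 + A)*(4 + z) (V(z, A) = (z + 4)*(A - 2) = (4 + z)*(-2 + A) = (-2 + A)*(4 + z))
w = -4
k(Z, T) = -7 + Z
k(V(5, 6), w)*(-3296) = (-7 + (-8 - 2*5 + 4*6 + 6*5))*(-3296) = (-7 + (-8 - 10 + 24 + 30))*(-3296) = (-7 + 36)*(-3296) = 29*(-3296) = -95584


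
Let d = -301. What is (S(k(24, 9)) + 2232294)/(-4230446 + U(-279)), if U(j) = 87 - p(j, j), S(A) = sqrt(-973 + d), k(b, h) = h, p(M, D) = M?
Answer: -1116147/2115040 - 7*I*sqrt(26)/4230080 ≈ -0.52772 - 8.4379e-6*I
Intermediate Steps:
S(A) = 7*I*sqrt(26) (S(A) = sqrt(-973 - 301) = sqrt(-1274) = 7*I*sqrt(26))
U(j) = 87 - j
(S(k(24, 9)) + 2232294)/(-4230446 + U(-279)) = (7*I*sqrt(26) + 2232294)/(-4230446 + (87 - 1*(-279))) = (2232294 + 7*I*sqrt(26))/(-4230446 + (87 + 279)) = (2232294 + 7*I*sqrt(26))/(-4230446 + 366) = (2232294 + 7*I*sqrt(26))/(-4230080) = (2232294 + 7*I*sqrt(26))*(-1/4230080) = -1116147/2115040 - 7*I*sqrt(26)/4230080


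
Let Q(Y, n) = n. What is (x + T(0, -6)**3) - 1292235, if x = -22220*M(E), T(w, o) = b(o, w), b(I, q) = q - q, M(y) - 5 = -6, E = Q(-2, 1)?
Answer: -1270015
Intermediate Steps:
E = 1
M(y) = -1 (M(y) = 5 - 6 = -1)
b(I, q) = 0
T(w, o) = 0
x = 22220 (x = -22220*(-1) = 22220)
(x + T(0, -6)**3) - 1292235 = (22220 + 0**3) - 1292235 = (22220 + 0) - 1292235 = 22220 - 1292235 = -1270015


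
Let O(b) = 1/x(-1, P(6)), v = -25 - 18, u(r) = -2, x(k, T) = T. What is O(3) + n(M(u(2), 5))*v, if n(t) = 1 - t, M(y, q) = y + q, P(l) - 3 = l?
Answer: 775/9 ≈ 86.111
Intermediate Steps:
P(l) = 3 + l
M(y, q) = q + y
v = -43
O(b) = ⅑ (O(b) = 1/(3 + 6) = 1/9 = ⅑)
O(3) + n(M(u(2), 5))*v = ⅑ + (1 - (5 - 2))*(-43) = ⅑ + (1 - 1*3)*(-43) = ⅑ + (1 - 3)*(-43) = ⅑ - 2*(-43) = ⅑ + 86 = 775/9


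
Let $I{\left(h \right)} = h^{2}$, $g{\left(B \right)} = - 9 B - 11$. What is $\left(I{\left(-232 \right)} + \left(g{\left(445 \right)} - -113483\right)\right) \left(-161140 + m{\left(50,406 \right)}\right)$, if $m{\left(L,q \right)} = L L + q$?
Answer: $-25838188094$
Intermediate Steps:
$g{\left(B \right)} = -11 - 9 B$
$m{\left(L,q \right)} = q + L^{2}$ ($m{\left(L,q \right)} = L^{2} + q = q + L^{2}$)
$\left(I{\left(-232 \right)} + \left(g{\left(445 \right)} - -113483\right)\right) \left(-161140 + m{\left(50,406 \right)}\right) = \left(\left(-232\right)^{2} - -109467\right) \left(-161140 + \left(406 + 50^{2}\right)\right) = \left(53824 + \left(\left(-11 - 4005\right) + 113483\right)\right) \left(-161140 + \left(406 + 2500\right)\right) = \left(53824 + \left(-4016 + 113483\right)\right) \left(-161140 + 2906\right) = \left(53824 + 109467\right) \left(-158234\right) = 163291 \left(-158234\right) = -25838188094$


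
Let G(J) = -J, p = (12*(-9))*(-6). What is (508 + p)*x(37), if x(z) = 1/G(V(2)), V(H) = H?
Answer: -578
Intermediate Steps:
p = 648 (p = -108*(-6) = 648)
x(z) = -½ (x(z) = 1/(-1*2) = 1/(-2) = -½)
(508 + p)*x(37) = (508 + 648)*(-½) = 1156*(-½) = -578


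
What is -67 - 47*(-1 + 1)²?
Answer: -67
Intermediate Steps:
-67 - 47*(-1 + 1)² = -67 - 47*0² = -67 - 47*0 = -67 + 0 = -67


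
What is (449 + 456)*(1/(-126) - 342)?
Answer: -38999165/126 ≈ -3.0952e+5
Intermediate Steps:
(449 + 456)*(1/(-126) - 342) = 905*(-1/126 - 342) = 905*(-43093/126) = -38999165/126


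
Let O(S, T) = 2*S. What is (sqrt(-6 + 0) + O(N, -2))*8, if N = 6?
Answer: 96 + 8*I*sqrt(6) ≈ 96.0 + 19.596*I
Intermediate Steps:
(sqrt(-6 + 0) + O(N, -2))*8 = (sqrt(-6 + 0) + 2*6)*8 = (sqrt(-6) + 12)*8 = (I*sqrt(6) + 12)*8 = (12 + I*sqrt(6))*8 = 96 + 8*I*sqrt(6)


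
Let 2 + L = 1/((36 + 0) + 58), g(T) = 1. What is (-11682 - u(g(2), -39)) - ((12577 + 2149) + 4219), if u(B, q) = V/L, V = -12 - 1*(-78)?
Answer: -520095/17 ≈ -30594.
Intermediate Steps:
V = 66 (V = -12 + 78 = 66)
L = -187/94 (L = -2 + 1/((36 + 0) + 58) = -2 + 1/(36 + 58) = -2 + 1/94 = -187/94 ≈ -1.9894)
u(B, q) = -564/17 (u(B, q) = 66/(-187/94) = 66*(-94/187) = -564/17)
(-11682 - u(g(2), -39)) - ((12577 + 2149) + 4219) = (-11682 - 1*(-564/17)) - ((12577 + 2149) + 4219) = (-11682 + 564/17) - (14726 + 4219) = -198030/17 - 1*18945 = -198030/17 - 18945 = -520095/17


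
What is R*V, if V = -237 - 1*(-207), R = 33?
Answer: -990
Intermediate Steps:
V = -30 (V = -237 + 207 = -30)
R*V = 33*(-30) = -990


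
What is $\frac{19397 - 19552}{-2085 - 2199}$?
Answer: $\frac{155}{4284} \approx 0.036181$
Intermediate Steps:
$\frac{19397 - 19552}{-2085 - 2199} = - \frac{155}{-4284} = \left(-155\right) \left(- \frac{1}{4284}\right) = \frac{155}{4284}$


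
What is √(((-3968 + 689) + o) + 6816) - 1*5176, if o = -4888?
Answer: -5176 + I*√1351 ≈ -5176.0 + 36.756*I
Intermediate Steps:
√(((-3968 + 689) + o) + 6816) - 1*5176 = √(((-3968 + 689) - 4888) + 6816) - 1*5176 = √((-3279 - 4888) + 6816) - 5176 = √(-8167 + 6816) - 5176 = √(-1351) - 5176 = I*√1351 - 5176 = -5176 + I*√1351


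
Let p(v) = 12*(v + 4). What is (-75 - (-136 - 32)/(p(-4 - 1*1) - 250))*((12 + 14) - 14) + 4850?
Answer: 516442/131 ≈ 3942.3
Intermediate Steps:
p(v) = 48 + 12*v (p(v) = 12*(4 + v) = 48 + 12*v)
(-75 - (-136 - 32)/(p(-4 - 1*1) - 250))*((12 + 14) - 14) + 4850 = (-75 - (-136 - 32)/((48 + 12*(-4 - 1*1)) - 250))*((12 + 14) - 14) + 4850 = (-75 - (-168)/((48 + 12*(-4 - 1)) - 250))*(26 - 14) + 4850 = (-75 - (-168)/((48 + 12*(-5)) - 250))*12 + 4850 = (-75 - (-168)/((48 - 60) - 250))*12 + 4850 = (-75 - (-168)/(-12 - 250))*12 + 4850 = (-75 - (-168)/(-262))*12 + 4850 = (-75 - (-168)*(-1)/262)*12 + 4850 = (-75 - 1*84/131)*12 + 4850 = (-75 - 84/131)*12 + 4850 = -9909/131*12 + 4850 = -118908/131 + 4850 = 516442/131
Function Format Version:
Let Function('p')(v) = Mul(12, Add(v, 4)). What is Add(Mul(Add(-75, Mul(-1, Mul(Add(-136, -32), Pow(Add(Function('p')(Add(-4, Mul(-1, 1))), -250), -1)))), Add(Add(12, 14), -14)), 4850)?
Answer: Rational(516442, 131) ≈ 3942.3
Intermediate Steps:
Function('p')(v) = Add(48, Mul(12, v)) (Function('p')(v) = Mul(12, Add(4, v)) = Add(48, Mul(12, v)))
Add(Mul(Add(-75, Mul(-1, Mul(Add(-136, -32), Pow(Add(Function('p')(Add(-4, Mul(-1, 1))), -250), -1)))), Add(Add(12, 14), -14)), 4850) = Add(Mul(Add(-75, Mul(-1, Mul(Add(-136, -32), Pow(Add(Add(48, Mul(12, Add(-4, Mul(-1, 1)))), -250), -1)))), Add(Add(12, 14), -14)), 4850) = Add(Mul(Add(-75, Mul(-1, Mul(-168, Pow(Add(Add(48, Mul(12, Add(-4, -1))), -250), -1)))), Add(26, -14)), 4850) = Add(Mul(Add(-75, Mul(-1, Mul(-168, Pow(Add(Add(48, Mul(12, -5)), -250), -1)))), 12), 4850) = Add(Mul(Add(-75, Mul(-1, Mul(-168, Pow(Add(Add(48, -60), -250), -1)))), 12), 4850) = Add(Mul(Add(-75, Mul(-1, Mul(-168, Pow(Add(-12, -250), -1)))), 12), 4850) = Add(Mul(Add(-75, Mul(-1, Mul(-168, Pow(-262, -1)))), 12), 4850) = Add(Mul(Add(-75, Mul(-1, Mul(-168, Rational(-1, 262)))), 12), 4850) = Add(Mul(Add(-75, Mul(-1, Rational(84, 131))), 12), 4850) = Add(Mul(Add(-75, Rational(-84, 131)), 12), 4850) = Add(Mul(Rational(-9909, 131), 12), 4850) = Add(Rational(-118908, 131), 4850) = Rational(516442, 131)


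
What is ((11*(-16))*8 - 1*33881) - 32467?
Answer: -67756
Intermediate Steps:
((11*(-16))*8 - 1*33881) - 32467 = (-176*8 - 33881) - 32467 = (-1408 - 33881) - 32467 = -35289 - 32467 = -67756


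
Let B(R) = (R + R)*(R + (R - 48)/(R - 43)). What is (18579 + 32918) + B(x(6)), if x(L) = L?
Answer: 1908557/37 ≈ 51583.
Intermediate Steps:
B(R) = 2*R*(R + (-48 + R)/(-43 + R)) (B(R) = (2*R)*(R + (-48 + R)/(-43 + R)) = 2*R*(R + (-48 + R)/(-43 + R)))
(18579 + 32918) + B(x(6)) = (18579 + 32918) + 2*6*(-48 + 6² - 42*6)/(-43 + 6) = 51497 + 2*6*(-48 + 36 - 252)/(-37) = 51497 + 2*6*(-1/37)*(-264) = 51497 + 3168/37 = 1908557/37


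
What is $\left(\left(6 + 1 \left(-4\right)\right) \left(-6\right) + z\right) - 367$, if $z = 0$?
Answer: $-379$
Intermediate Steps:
$\left(\left(6 + 1 \left(-4\right)\right) \left(-6\right) + z\right) - 367 = \left(\left(6 + 1 \left(-4\right)\right) \left(-6\right) + 0\right) - 367 = \left(\left(6 - 4\right) \left(-6\right) + 0\right) - 367 = \left(2 \left(-6\right) + 0\right) - 367 = \left(-12 + 0\right) - 367 = -12 - 367 = -379$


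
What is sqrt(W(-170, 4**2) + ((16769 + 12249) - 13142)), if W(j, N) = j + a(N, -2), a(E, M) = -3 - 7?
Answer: 12*sqrt(109) ≈ 125.28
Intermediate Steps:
a(E, M) = -10
W(j, N) = -10 + j (W(j, N) = j - 10 = -10 + j)
sqrt(W(-170, 4**2) + ((16769 + 12249) - 13142)) = sqrt((-10 - 170) + ((16769 + 12249) - 13142)) = sqrt(-180 + (29018 - 13142)) = sqrt(-180 + 15876) = sqrt(15696) = 12*sqrt(109)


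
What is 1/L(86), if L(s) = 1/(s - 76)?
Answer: 10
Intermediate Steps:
L(s) = 1/(-76 + s)
1/L(86) = 1/(1/(-76 + 86)) = 1/(1/10) = 1/(⅒) = 10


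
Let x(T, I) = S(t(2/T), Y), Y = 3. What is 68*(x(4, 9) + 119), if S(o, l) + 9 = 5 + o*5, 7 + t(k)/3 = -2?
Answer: -1360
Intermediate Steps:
t(k) = -27 (t(k) = -21 + 3*(-2) = -21 - 6 = -27)
S(o, l) = -4 + 5*o (S(o, l) = -9 + (5 + o*5) = -9 + (5 + 5*o) = -4 + 5*o)
x(T, I) = -139 (x(T, I) = -4 + 5*(-27) = -4 - 135 = -139)
68*(x(4, 9) + 119) = 68*(-139 + 119) = 68*(-20) = -1360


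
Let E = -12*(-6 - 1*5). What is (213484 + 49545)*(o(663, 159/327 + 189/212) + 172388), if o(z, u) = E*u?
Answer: 262223104657813/5777 ≈ 4.5391e+10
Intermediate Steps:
E = 132 (E = -12*(-6 - 5) = -12*(-11) = 132)
o(z, u) = 132*u
(213484 + 49545)*(o(663, 159/327 + 189/212) + 172388) = (213484 + 49545)*(132*(159/327 + 189/212) + 172388) = 263029*(132*(159*(1/327) + 189*(1/212)) + 172388) = 263029*(132*(53/109 + 189/212) + 172388) = 263029*(132*(31837/23108) + 172388) = 263029*(1050621/5777 + 172388) = 263029*(996936097/5777) = 262223104657813/5777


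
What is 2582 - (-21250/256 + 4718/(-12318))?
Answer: 2101266191/788352 ≈ 2665.4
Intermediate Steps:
2582 - (-21250/256 + 4718/(-12318)) = 2582 - (-21250*1/256 + 4718*(-1/12318)) = 2582 - (-10625/128 - 2359/6159) = 2582 - 1*(-65741327/788352) = 2582 + 65741327/788352 = 2101266191/788352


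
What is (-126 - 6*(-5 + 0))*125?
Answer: -12000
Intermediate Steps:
(-126 - 6*(-5 + 0))*125 = (-126 - 6*(-5))*125 = (-126 + 30)*125 = -96*125 = -12000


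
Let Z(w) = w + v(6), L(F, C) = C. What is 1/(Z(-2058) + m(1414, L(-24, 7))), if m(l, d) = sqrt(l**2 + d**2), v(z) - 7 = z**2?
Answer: -403/412156 - 7*sqrt(40805)/2060780 ≈ -0.0016639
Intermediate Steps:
v(z) = 7 + z**2
m(l, d) = sqrt(d**2 + l**2)
Z(w) = 43 + w (Z(w) = w + (7 + 6**2) = w + (7 + 36) = w + 43 = 43 + w)
1/(Z(-2058) + m(1414, L(-24, 7))) = 1/((43 - 2058) + sqrt(7**2 + 1414**2)) = 1/(-2015 + sqrt(49 + 1999396)) = 1/(-2015 + sqrt(1999445)) = 1/(-2015 + 7*sqrt(40805))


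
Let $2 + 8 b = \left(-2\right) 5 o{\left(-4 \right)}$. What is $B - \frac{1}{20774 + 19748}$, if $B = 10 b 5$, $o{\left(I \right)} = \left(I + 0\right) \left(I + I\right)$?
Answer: $- \frac{40775263}{20261} \approx -2012.5$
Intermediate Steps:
$o{\left(I \right)} = 2 I^{2}$ ($o{\left(I \right)} = I 2 I = 2 I^{2}$)
$b = - \frac{161}{4}$ ($b = - \frac{1}{4} + \frac{\left(-2\right) 5 \cdot 2 \left(-4\right)^{2}}{8} = - \frac{1}{4} + \frac{\left(-10\right) 2 \cdot 16}{8} = - \frac{1}{4} + \frac{\left(-10\right) 32}{8} = - \frac{1}{4} + \frac{1}{8} \left(-320\right) = - \frac{1}{4} - 40 = - \frac{161}{4} \approx -40.25$)
$B = - \frac{4025}{2}$ ($B = 10 \left(- \frac{161}{4}\right) 5 = \left(- \frac{805}{2}\right) 5 = - \frac{4025}{2} \approx -2012.5$)
$B - \frac{1}{20774 + 19748} = - \frac{4025}{2} - \frac{1}{20774 + 19748} = - \frac{4025}{2} - \frac{1}{40522} = - \frac{40775263}{20261}$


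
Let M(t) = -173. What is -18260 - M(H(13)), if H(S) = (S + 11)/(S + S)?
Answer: -18087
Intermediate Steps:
H(S) = (11 + S)/(2*S) (H(S) = (11 + S)/((2*S)) = (11 + S)*(1/(2*S)) = (11 + S)/(2*S))
-18260 - M(H(13)) = -18260 - 1*(-173) = -18260 + 173 = -18087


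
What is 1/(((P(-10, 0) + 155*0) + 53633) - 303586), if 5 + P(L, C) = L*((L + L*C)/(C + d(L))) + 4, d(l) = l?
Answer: -1/249964 ≈ -4.0006e-6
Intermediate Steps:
P(L, C) = -1 + L*(L + C*L)/(C + L) (P(L, C) = -5 + (L*((L + L*C)/(C + L)) + 4) = -5 + (L*((L + C*L)/(C + L)) + 4) = -5 + (L*(L + C*L)/(C + L) + 4) = -5 + (4 + L*(L + C*L)/(C + L)) = -1 + L*(L + C*L)/(C + L))
1/(((P(-10, 0) + 155*0) + 53633) - 303586) = 1/(((((-10)² - 1*0 - 1*(-10) + 0*(-10)²)/(0 - 10) + 155*0) + 53633) - 303586) = 1/((((100 + 0 + 10 + 0*100)/(-10) + 0) + 53633) - 303586) = 1/(((-(100 + 0 + 10 + 0)/10 + 0) + 53633) - 303586) = 1/(((-⅒*110 + 0) + 53633) - 303586) = 1/(((-11 + 0) + 53633) - 303586) = 1/((-11 + 53633) - 303586) = 1/(53622 - 303586) = 1/(-249964) = -1/249964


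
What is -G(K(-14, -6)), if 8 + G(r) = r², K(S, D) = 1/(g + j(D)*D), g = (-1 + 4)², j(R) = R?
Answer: 16199/2025 ≈ 7.9995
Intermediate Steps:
g = 9 (g = 3² = 9)
K(S, D) = 1/(9 + D²) (K(S, D) = 1/(9 + D*D) = 1/(9 + D²))
G(r) = -8 + r²
-G(K(-14, -6)) = -(-8 + (1/(9 + (-6)²))²) = -(-8 + (1/(9 + 36))²) = -(-8 + (1/45)²) = -(-8 + 1/2025) = -1*(-16199/2025) = 16199/2025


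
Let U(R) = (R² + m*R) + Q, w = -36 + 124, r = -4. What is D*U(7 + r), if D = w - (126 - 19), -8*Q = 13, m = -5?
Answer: 1159/8 ≈ 144.88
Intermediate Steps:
Q = -13/8 (Q = -⅛*13 = -13/8 ≈ -1.6250)
w = 88
U(R) = -13/8 + R² - 5*R (U(R) = (R² - 5*R) - 13/8 = -13/8 + R² - 5*R)
D = -19 (D = 88 - (126 - 19) = 88 - 1*107 = 88 - 107 = -19)
D*U(7 + r) = -19*(-13/8 + (7 - 4)² - 5*(7 - 4)) = -19*(-13/8 + 3² - 5*3) = -19*(-13/8 + 9 - 15) = -19*(-61/8) = 1159/8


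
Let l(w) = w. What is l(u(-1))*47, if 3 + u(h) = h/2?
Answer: -329/2 ≈ -164.50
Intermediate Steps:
u(h) = -3 + h/2
l(u(-1))*47 = (-3 + (½)*(-1))*47 = (-3 - ½)*47 = -7/2*47 = -329/2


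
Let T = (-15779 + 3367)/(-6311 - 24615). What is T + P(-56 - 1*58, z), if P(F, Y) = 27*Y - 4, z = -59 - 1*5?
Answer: -26775710/15463 ≈ -1731.6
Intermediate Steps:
z = -64 (z = -59 - 5 = -64)
P(F, Y) = -4 + 27*Y
T = 6206/15463 (T = -12412/(-30926) = -12412*(-1/30926) = 6206/15463 ≈ 0.40135)
T + P(-56 - 1*58, z) = 6206/15463 + (-4 + 27*(-64)) = 6206/15463 + (-4 - 1728) = 6206/15463 - 1732 = -26775710/15463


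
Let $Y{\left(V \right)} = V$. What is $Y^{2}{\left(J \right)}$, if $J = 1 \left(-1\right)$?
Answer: $1$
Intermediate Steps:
$J = -1$
$Y^{2}{\left(J \right)} = \left(-1\right)^{2} = 1$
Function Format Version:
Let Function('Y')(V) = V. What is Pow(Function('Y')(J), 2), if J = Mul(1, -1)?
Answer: 1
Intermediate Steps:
J = -1
Pow(Function('Y')(J), 2) = Pow(-1, 2) = 1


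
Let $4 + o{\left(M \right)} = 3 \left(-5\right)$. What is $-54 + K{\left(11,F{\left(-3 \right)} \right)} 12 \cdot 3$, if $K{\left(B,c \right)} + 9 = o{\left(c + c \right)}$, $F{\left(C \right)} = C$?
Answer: $-1062$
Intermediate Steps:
$o{\left(M \right)} = -19$ ($o{\left(M \right)} = -4 + 3 \left(-5\right) = -4 - 15 = -19$)
$K{\left(B,c \right)} = -28$ ($K{\left(B,c \right)} = -9 - 19 = -28$)
$-54 + K{\left(11,F{\left(-3 \right)} \right)} 12 \cdot 3 = -54 - 28 \cdot 12 \cdot 3 = -54 - 1008 = -1062$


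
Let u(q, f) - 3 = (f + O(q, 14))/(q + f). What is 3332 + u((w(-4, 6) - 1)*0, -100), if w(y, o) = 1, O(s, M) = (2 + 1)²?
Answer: 333591/100 ≈ 3335.9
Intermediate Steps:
O(s, M) = 9 (O(s, M) = 3² = 9)
u(q, f) = 3 + (9 + f)/(f + q) (u(q, f) = 3 + (f + 9)/(q + f) = 3 + (9 + f)/(f + q))
3332 + u((w(-4, 6) - 1)*0, -100) = 3332 + (9 + 3*((1 - 1)*0) + 4*(-100))/(-100 + (1 - 1)*0) = 3332 + (9 + 3*(0*0) - 400)/(-100 + 0*0) = 3332 + (9 + 3*0 - 400)/(-100 + 0) = 3332 + (9 + 0 - 400)/(-100) = 3332 - 1/100*(-391) = 3332 + 391/100 = 333591/100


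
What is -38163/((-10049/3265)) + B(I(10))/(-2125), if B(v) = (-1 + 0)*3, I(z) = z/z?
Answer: 264779694522/21354125 ≈ 12399.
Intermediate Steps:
I(z) = 1
B(v) = -3 (B(v) = -1*3 = -3)
-38163/((-10049/3265)) + B(I(10))/(-2125) = -38163/((-10049/3265)) - 3/(-2125) = -38163/((-10049*1/3265)) - 3*(-1/2125) = -38163/(-10049/3265) + 3/2125 = -38163*(-3265/10049) + 3/2125 = 124602195/10049 + 3/2125 = 264779694522/21354125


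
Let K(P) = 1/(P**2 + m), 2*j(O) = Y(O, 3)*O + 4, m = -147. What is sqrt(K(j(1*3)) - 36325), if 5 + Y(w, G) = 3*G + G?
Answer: 7*I*sqrt(1014873)/37 ≈ 190.59*I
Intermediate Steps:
Y(w, G) = -5 + 4*G (Y(w, G) = -5 + (3*G + G) = -5 + 4*G)
j(O) = 2 + 7*O/2 (j(O) = ((-5 + 4*3)*O + 4)/2 = ((-5 + 12)*O + 4)/2 = (7*O + 4)/2 = (4 + 7*O)/2 = 2 + 7*O/2)
K(P) = 1/(-147 + P**2) (K(P) = 1/(P**2 - 147) = 1/(-147 + P**2))
sqrt(K(j(1*3)) - 36325) = sqrt(1/(-147 + (2 + 7*(1*3)/2)**2) - 36325) = sqrt(1/(-147 + (2 + (7/2)*3)**2) - 36325) = sqrt(1/(-147 + (2 + 21/2)**2) - 36325) = sqrt(1/(-147 + (25/2)**2) - 36325) = sqrt(1/(-147 + 625/4) - 36325) = sqrt(1/(37/4) - 36325) = sqrt(4/37 - 36325) = sqrt(-1344021/37) = 7*I*sqrt(1014873)/37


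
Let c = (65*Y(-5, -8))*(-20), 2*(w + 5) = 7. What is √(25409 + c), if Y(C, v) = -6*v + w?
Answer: I*√35041 ≈ 187.19*I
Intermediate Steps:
w = -3/2 (w = -5 + (½)*7 = -5 + 7/2 = -3/2 ≈ -1.5000)
Y(C, v) = -3/2 - 6*v (Y(C, v) = -6*v - 3/2 = -3/2 - 6*v)
c = -60450 (c = (65*(-3/2 - 6*(-8)))*(-20) = (65*(-3/2 + 48))*(-20) = (65*(93/2))*(-20) = (6045/2)*(-20) = -60450)
√(25409 + c) = √(25409 - 60450) = √(-35041) = I*√35041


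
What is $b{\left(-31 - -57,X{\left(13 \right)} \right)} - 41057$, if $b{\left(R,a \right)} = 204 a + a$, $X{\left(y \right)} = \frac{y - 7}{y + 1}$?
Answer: $- \frac{286784}{7} \approx -40969.0$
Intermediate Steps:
$X{\left(y \right)} = \frac{-7 + y}{1 + y}$
$b{\left(R,a \right)} = 205 a$
$b{\left(-31 - -57,X{\left(13 \right)} \right)} - 41057 = 205 \frac{-7 + 13}{1 + 13} - 41057 = 205 \cdot \frac{1}{14} \cdot 6 - 41057 = 205 \cdot \frac{3}{7} - 41057 = \frac{615}{7} - 41057 = - \frac{286784}{7}$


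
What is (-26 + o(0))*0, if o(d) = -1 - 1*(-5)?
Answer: 0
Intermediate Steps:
o(d) = 4 (o(d) = -1 + 5 = 4)
(-26 + o(0))*0 = (-26 + 4)*0 = -22*0 = 0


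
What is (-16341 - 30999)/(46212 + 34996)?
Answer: -11835/20302 ≈ -0.58295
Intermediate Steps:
(-16341 - 30999)/(46212 + 34996) = -47340/81208 = -47340*1/81208 = -11835/20302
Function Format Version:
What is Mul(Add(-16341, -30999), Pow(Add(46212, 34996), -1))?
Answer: Rational(-11835, 20302) ≈ -0.58295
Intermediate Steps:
Mul(Add(-16341, -30999), Pow(Add(46212, 34996), -1)) = Mul(-47340, Pow(81208, -1)) = Mul(-47340, Rational(1, 81208)) = Rational(-11835, 20302)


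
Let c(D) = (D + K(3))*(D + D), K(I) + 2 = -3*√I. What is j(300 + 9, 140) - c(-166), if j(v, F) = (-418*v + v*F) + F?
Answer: -141538 - 996*√3 ≈ -1.4326e+5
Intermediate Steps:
K(I) = -2 - 3*√I
j(v, F) = F - 418*v + F*v (j(v, F) = (-418*v + F*v) + F = F - 418*v + F*v)
c(D) = 2*D*(-2 + D - 3*√3) (c(D) = (D + (-2 - 3*√3))*(D + D) = (-2 + D - 3*√3)*(2*D) = 2*D*(-2 + D - 3*√3))
j(300 + 9, 140) - c(-166) = (140 - 418*(300 + 9) + 140*(300 + 9)) - 2*(-166)*(-2 - 166 - 3*√3) = (140 - 418*309 + 140*309) - 2*(-166)*(-168 - 3*√3) = (140 - 129162 + 43260) - (55776 + 996*√3) = -85762 + (-55776 - 996*√3) = -141538 - 996*√3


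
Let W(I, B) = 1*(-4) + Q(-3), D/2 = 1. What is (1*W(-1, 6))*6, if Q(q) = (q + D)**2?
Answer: -18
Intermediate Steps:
D = 2 (D = 2*1 = 2)
Q(q) = (2 + q)**2 (Q(q) = (q + 2)**2 = (2 + q)**2)
W(I, B) = -3 (W(I, B) = 1*(-4) + (2 - 3)**2 = -4 + (-1)**2 = -4 + 1 = -3)
(1*W(-1, 6))*6 = (1*(-3))*6 = -3*6 = -18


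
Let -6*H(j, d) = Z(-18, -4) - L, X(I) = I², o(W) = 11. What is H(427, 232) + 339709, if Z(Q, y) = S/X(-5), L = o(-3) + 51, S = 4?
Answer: 25478948/75 ≈ 3.3972e+5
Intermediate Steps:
L = 62 (L = 11 + 51 = 62)
Z(Q, y) = 4/25 (Z(Q, y) = 4/((-5)²) = 4/25)
H(j, d) = 773/75 (H(j, d) = -(4/25 - 1*62)/6 = -(4/25 - 62)/6 = -⅙*(-1546/25) = 773/75)
H(427, 232) + 339709 = 773/75 + 339709 = 25478948/75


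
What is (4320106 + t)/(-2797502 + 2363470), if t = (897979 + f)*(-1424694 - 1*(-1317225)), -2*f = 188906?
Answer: 21587453897/108508 ≈ 1.9895e+5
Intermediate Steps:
f = -94453 (f = -½*188906 = -94453)
t = -86354135694 (t = (897979 - 94453)*(-1424694 - 1*(-1317225)) = 803526*(-1424694 + 1317225) = 803526*(-107469) = -86354135694)
(4320106 + t)/(-2797502 + 2363470) = (4320106 - 86354135694)/(-2797502 + 2363470) = -86349815588/(-434032) = -86349815588*(-1/434032) = 21587453897/108508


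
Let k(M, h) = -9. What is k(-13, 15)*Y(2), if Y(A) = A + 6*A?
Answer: -126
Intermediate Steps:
Y(A) = 7*A
k(-13, 15)*Y(2) = -63*2 = -9*14 = -126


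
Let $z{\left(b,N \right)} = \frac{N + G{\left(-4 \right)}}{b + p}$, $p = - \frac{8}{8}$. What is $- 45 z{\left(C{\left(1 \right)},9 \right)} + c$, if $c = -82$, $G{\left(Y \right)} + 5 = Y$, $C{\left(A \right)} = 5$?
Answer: $-82$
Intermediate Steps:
$G{\left(Y \right)} = -5 + Y$
$p = -1$ ($p = \left(-8\right) \frac{1}{8} = -1$)
$z{\left(b,N \right)} = \frac{-9 + N}{-1 + b}$ ($z{\left(b,N \right)} = \frac{N - 9}{b - 1} = \frac{N - 9}{-1 + b} = \frac{-9 + N}{-1 + b}$)
$- 45 z{\left(C{\left(1 \right)},9 \right)} + c = - 45 \frac{-9 + 9}{-1 + 5} - 82 = - 45 \cdot \frac{1}{4} \cdot 0 - 82 = \left(-45\right) 0 - 82 = 0 - 82 = -82$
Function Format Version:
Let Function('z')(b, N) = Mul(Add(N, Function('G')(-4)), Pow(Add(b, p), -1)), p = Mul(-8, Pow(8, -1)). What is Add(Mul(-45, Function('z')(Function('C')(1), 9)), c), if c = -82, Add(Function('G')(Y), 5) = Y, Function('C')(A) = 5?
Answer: -82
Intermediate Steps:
Function('G')(Y) = Add(-5, Y)
p = -1 (p = Mul(-8, Rational(1, 8)) = -1)
Function('z')(b, N) = Mul(Pow(Add(-1, b), -1), Add(-9, N)) (Function('z')(b, N) = Mul(Add(N, Add(-5, -4)), Pow(Add(b, -1), -1)) = Mul(Add(N, -9), Pow(Add(-1, b), -1)) = Mul(Add(-9, N), Pow(Add(-1, b), -1)) = Mul(Pow(Add(-1, b), -1), Add(-9, N)))
Add(Mul(-45, Function('z')(Function('C')(1), 9)), c) = Add(Mul(-45, Mul(Pow(Add(-1, 5), -1), Add(-9, 9))), -82) = Add(Mul(-45, Mul(Pow(4, -1), 0)), -82) = Add(Mul(-45, Mul(Rational(1, 4), 0)), -82) = Add(Mul(-45, 0), -82) = Add(0, -82) = -82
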